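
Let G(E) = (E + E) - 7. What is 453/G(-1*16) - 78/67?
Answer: -11131/871 ≈ -12.780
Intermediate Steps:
G(E) = -7 + 2*E (G(E) = 2*E - 7 = -7 + 2*E)
453/G(-1*16) - 78/67 = 453/(-7 + 2*(-1*16)) - 78/67 = 453/(-7 + 2*(-16)) - 78*1/67 = 453/(-7 - 32) - 78/67 = 453/(-39) - 78/67 = 453*(-1/39) - 78/67 = -151/13 - 78/67 = -11131/871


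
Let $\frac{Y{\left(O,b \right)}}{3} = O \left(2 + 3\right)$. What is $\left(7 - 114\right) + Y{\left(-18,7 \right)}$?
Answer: $-377$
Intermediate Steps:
$Y{\left(O,b \right)} = 15 O$ ($Y{\left(O,b \right)} = 3 O \left(2 + 3\right) = 3 O 5 = 3 \cdot 5 O = 15 O$)
$\left(7 - 114\right) + Y{\left(-18,7 \right)} = \left(7 - 114\right) + 15 \left(-18\right) = -107 - 270 = -377$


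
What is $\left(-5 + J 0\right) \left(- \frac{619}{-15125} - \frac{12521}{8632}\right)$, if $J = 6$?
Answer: $\frac{184036917}{26111800} \approx 7.048$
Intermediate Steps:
$\left(-5 + J 0\right) \left(- \frac{619}{-15125} - \frac{12521}{8632}\right) = \left(-5 + 6 \cdot 0\right) \left(- \frac{619}{-15125} - \frac{12521}{8632}\right) = \left(-5 + 0\right) \left(\left(-619\right) \left(- \frac{1}{15125}\right) - \frac{12521}{8632}\right) = - 5 \left(\frac{619}{15125} - \frac{12521}{8632}\right) = \left(-5\right) \left(- \frac{184036917}{130559000}\right) = \frac{184036917}{26111800}$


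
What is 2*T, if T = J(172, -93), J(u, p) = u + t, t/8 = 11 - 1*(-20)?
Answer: 840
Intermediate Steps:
t = 248 (t = 8*(11 - 1*(-20)) = 8*(11 + 20) = 8*31 = 248)
J(u, p) = 248 + u (J(u, p) = u + 248 = 248 + u)
T = 420 (T = 248 + 172 = 420)
2*T = 2*420 = 840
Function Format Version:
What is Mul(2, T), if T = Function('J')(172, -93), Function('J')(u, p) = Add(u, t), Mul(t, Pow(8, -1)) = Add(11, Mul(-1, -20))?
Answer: 840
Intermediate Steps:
t = 248 (t = Mul(8, Add(11, Mul(-1, -20))) = Mul(8, Add(11, 20)) = Mul(8, 31) = 248)
Function('J')(u, p) = Add(248, u) (Function('J')(u, p) = Add(u, 248) = Add(248, u))
T = 420 (T = Add(248, 172) = 420)
Mul(2, T) = Mul(2, 420) = 840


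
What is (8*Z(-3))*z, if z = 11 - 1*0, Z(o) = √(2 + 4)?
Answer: 88*√6 ≈ 215.56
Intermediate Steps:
Z(o) = √6
z = 11 (z = 11 + 0 = 11)
(8*Z(-3))*z = (8*√6)*11 = 88*√6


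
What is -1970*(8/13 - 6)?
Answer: 137900/13 ≈ 10608.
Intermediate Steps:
-1970*(8/13 - 6) = -1970*(-70/13) = 137900/13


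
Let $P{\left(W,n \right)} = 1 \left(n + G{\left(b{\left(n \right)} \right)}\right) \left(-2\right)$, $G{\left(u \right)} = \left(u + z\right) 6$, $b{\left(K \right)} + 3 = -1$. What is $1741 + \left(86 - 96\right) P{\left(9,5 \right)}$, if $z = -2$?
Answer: $1121$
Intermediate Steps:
$b{\left(K \right)} = -4$ ($b{\left(K \right)} = -3 - 1 = -4$)
$G{\left(u \right)} = -12 + 6 u$ ($G{\left(u \right)} = \left(u - 2\right) 6 = \left(-2 + u\right) 6 = -12 + 6 u$)
$P{\left(W,n \right)} = 72 - 2 n$ ($P{\left(W,n \right)} = 1 \left(n + \left(-12 + 6 \left(-4\right)\right)\right) \left(-2\right) = 1 \left(n - 36\right) \left(-2\right) = 1 \left(-36 + n\right) \left(-2\right) = 1 \left(72 - 2 n\right) = 72 - 2 n$)
$1741 + \left(86 - 96\right) P{\left(9,5 \right)} = 1741 + \left(86 - 96\right) \left(72 - 10\right) = 1741 - 10 \left(72 - 10\right) = 1741 - 620 = 1121$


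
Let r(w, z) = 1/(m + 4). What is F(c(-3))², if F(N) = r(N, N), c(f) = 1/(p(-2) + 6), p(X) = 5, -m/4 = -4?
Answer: 1/400 ≈ 0.0025000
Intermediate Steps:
m = 16 (m = -4*(-4) = 16)
r(w, z) = 1/20 (r(w, z) = 1/(16 + 4) = 1/20)
c(f) = 1/11 (c(f) = 1/(5 + 6) = 1/11)
F(N) = 1/20
F(c(-3))² = (1/20)² = 1/400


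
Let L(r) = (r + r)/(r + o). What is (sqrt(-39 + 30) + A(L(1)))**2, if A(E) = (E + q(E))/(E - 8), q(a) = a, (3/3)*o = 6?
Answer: (2 - 81*I)**2/729 ≈ -8.9945 - 0.44444*I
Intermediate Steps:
o = 6
L(r) = 2*r/(6 + r) (L(r) = (r + r)/(r + 6) = (2*r)/(6 + r) = 2*r/(6 + r))
A(E) = 2*E/(-8 + E) (A(E) = (E + E)/(E - 8) = (2*E)/(-8 + E) = 2*E/(-8 + E))
(sqrt(-39 + 30) + A(L(1)))**2 = (sqrt(-39 + 30) + 2*(2*1/(6 + 1))/(-8 + 2*1/(6 + 1)))**2 = (sqrt(-9) + 2*(2*1/7)/(-8 + 2*1/7))**2 = (3*I + 2*(2*1*(1/7))/(-8 + 2*1*(1/7)))**2 = (3*I + 2*(2/7)/(-8 + 2/7))**2 = (3*I + 2*(2/7)/(-54/7))**2 = (3*I + 2*(2/7)*(-7/54))**2 = (3*I - 2/27)**2 = (-2/27 + 3*I)**2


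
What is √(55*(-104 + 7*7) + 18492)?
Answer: √15467 ≈ 124.37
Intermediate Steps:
√(55*(-104 + 7*7) + 18492) = √(55*(-104 + 49) + 18492) = √(55*(-55) + 18492) = √(-3025 + 18492) = √15467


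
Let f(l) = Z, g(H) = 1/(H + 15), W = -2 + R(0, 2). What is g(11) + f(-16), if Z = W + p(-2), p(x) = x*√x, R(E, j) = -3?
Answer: -129/26 - 2*I*√2 ≈ -4.9615 - 2.8284*I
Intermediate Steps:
W = -5 (W = -2 - 3 = -5)
p(x) = x^(3/2)
g(H) = 1/(15 + H)
Z = -5 - 2*I*√2 (Z = -5 + (-2)^(3/2) = -5 - 2*I*√2 ≈ -5.0 - 2.8284*I)
f(l) = -5 - 2*I*√2
g(11) + f(-16) = 1/(15 + 11) + (-5 - 2*I*√2) = 1/26 + (-5 - 2*I*√2) = -129/26 - 2*I*√2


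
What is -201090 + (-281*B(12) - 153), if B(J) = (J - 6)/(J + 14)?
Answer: -2617002/13 ≈ -2.0131e+5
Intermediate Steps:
B(J) = (-6 + J)/(14 + J)
-201090 + (-281*B(12) - 153) = -201090 + (-281*(-6 + 12)/(14 + 12) - 153) = -201090 + (-281*6/26 - 153) = -201090 + (-281*3/13 - 153) = -201090 + (-843/13 - 153) = -201090 - 2832/13 = -2617002/13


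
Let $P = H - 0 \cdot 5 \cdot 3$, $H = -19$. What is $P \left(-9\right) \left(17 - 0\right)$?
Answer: $2907$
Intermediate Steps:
$P = -19$ ($P = -19 - 0 \cdot 5 \cdot 3 = -19 - 0 \cdot 3 = -19 - 0 = -19 + 0 = -19$)
$P \left(-9\right) \left(17 - 0\right) = \left(-19\right) \left(-9\right) \left(17 - 0\right) = 171 \left(17 + 0\right) = 171 \cdot 17 = 2907$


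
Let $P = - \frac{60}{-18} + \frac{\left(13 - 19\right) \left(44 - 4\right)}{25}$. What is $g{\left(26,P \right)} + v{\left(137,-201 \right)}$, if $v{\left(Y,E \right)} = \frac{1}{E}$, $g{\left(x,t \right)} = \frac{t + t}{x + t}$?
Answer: $- \frac{9521}{14874} \approx -0.64011$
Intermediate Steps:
$P = - \frac{94}{15}$ ($P = \left(-60\right) \left(- \frac{1}{18}\right) + \left(-6\right) 40 \cdot \frac{1}{25} = \frac{10}{3} - \frac{48}{5} = - \frac{94}{15} \approx -6.2667$)
$g{\left(x,t \right)} = \frac{2 t}{t + x}$
$g{\left(26,P \right)} + v{\left(137,-201 \right)} = 2 \left(- \frac{94}{15}\right) \frac{1}{- \frac{94}{15} + 26} + \frac{1}{-201} = 2 \left(- \frac{94}{15}\right) \frac{1}{\frac{296}{15}} - \frac{1}{201} = 2 \left(- \frac{94}{15}\right) \frac{15}{296} - \frac{1}{201} = - \frac{47}{74} - \frac{1}{201} = - \frac{9521}{14874}$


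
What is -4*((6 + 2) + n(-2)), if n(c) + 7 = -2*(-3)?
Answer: -28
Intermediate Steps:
n(c) = -1 (n(c) = -7 - 2*(-3) = -7 + 6 = -1)
-4*((6 + 2) + n(-2)) = -4*((6 + 2) - 1) = -4*(8 - 1) = -4*7 = -28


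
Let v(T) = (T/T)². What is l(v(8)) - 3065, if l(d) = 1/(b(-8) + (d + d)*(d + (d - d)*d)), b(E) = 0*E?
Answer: -6129/2 ≈ -3064.5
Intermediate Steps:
b(E) = 0
v(T) = 1 (v(T) = 1² = 1)
l(d) = 1/(2*d²) (l(d) = 1/(0 + (d + d)*(d + (d - d)*d)) = 1/(0 + (2*d)*(d + 0*d)) = 1/(0 + (2*d)*(d + 0)) = 1/(0 + (2*d)*d) = 1/(0 + 2*d²) = 1/(2*d²))
l(v(8)) - 3065 = (½)/1² - 3065 = (½)*1 - 3065 = ½ - 3065 = -6129/2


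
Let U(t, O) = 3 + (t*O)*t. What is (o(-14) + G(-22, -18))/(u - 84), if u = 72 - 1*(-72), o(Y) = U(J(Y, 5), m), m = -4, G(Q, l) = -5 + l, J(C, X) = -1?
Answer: -⅖ ≈ -0.40000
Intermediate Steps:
U(t, O) = 3 + O*t² (U(t, O) = 3 + (O*t)*t = 3 + O*t²)
o(Y) = -1 (o(Y) = 3 - 4*(-1)² = 3 - 4*1 = 3 - 4 = -1)
u = 144 (u = 72 + 72 = 144)
(o(-14) + G(-22, -18))/(u - 84) = (-1 + (-5 - 18))/(144 - 84) = (-1 - 23)/60 = -24*1/60 = -⅖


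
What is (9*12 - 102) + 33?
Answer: 39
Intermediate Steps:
(9*12 - 102) + 33 = (108 - 102) + 33 = 6 + 33 = 39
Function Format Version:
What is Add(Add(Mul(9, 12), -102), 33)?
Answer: 39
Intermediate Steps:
Add(Add(Mul(9, 12), -102), 33) = Add(Add(108, -102), 33) = Add(6, 33) = 39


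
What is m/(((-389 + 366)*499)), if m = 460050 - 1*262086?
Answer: -197964/11477 ≈ -17.249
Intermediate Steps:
m = 197964 (m = 460050 - 262086 = 197964)
m/(((-389 + 366)*499)) = 197964/(((-389 + 366)*499)) = 197964/((-23*499)) = 197964/(-11477) = 197964*(-1/11477) = -197964/11477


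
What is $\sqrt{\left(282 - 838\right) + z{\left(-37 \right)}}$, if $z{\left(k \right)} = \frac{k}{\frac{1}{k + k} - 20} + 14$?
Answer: $\frac{2 i \sqrt{296186671}}{1481} \approx 23.241 i$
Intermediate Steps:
$z{\left(k \right)} = 14 + \frac{k}{-20 + \frac{1}{2 k}}$ ($z{\left(k \right)} = \frac{k}{\frac{1}{2 k} - 20} + 14 = \frac{k}{-20 + \frac{1}{2 k}} + 14 = 14 + \frac{k}{-20 + \frac{1}{2 k}}$)
$\sqrt{\left(282 - 838\right) + z{\left(-37 \right)}} = \sqrt{\left(282 - 838\right) + \frac{2 \left(-7 - \left(-37\right)^{2} + 280 \left(-37\right)\right)}{-1 + 40 \left(-37\right)}} = \sqrt{\left(282 - 838\right) + \frac{2 \left(-7 - 1369 - 10360\right)}{-1 - 1480}} = \sqrt{-556 + \frac{2 \left(-7 - 1369 - 10360\right)}{-1481}} = \sqrt{-556 + 2 \left(- \frac{1}{1481}\right) \left(-11736\right)} = \sqrt{-556 + \frac{23472}{1481}} = \sqrt{- \frac{799964}{1481}} = \frac{2 i \sqrt{296186671}}{1481}$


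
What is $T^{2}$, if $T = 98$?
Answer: $9604$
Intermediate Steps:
$T^{2} = 98^{2} = 9604$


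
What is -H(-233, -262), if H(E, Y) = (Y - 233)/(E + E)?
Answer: -495/466 ≈ -1.0622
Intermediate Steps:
H(E, Y) = (-233 + Y)/(2*E) (H(E, Y) = (-233 + Y)/((2*E)) = (-233 + Y)*(1/(2*E)) = (-233 + Y)/(2*E))
-H(-233, -262) = -(-233 - 262)/(2*(-233)) = -(-1)*(-495)/(2*233) = -1*495/466 = -495/466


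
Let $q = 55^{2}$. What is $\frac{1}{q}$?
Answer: $\frac{1}{3025} \approx 0.00033058$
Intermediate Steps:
$q = 3025$
$\frac{1}{q} = \frac{1}{3025}$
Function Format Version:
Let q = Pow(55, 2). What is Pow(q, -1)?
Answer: Rational(1, 3025) ≈ 0.00033058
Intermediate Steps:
q = 3025
Pow(q, -1) = Pow(3025, -1) = Rational(1, 3025)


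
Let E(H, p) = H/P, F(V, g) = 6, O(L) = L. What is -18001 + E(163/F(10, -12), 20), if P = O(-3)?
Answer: -324181/18 ≈ -18010.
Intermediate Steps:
P = -3
E(H, p) = -H/3 (E(H, p) = H/(-3) = H*(-1/3) = -H/3)
-18001 + E(163/F(10, -12), 20) = -18001 - 163/(3*6) = -18001 - 1/3*163/6 = -18001 - 163/18 = -324181/18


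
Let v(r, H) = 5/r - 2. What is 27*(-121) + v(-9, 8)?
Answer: -29426/9 ≈ -3269.6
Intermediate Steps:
v(r, H) = -2 + 5/r (v(r, H) = 5/r - 2 = -2 + 5/r)
27*(-121) + v(-9, 8) = 27*(-121) + (-2 + 5/(-9)) = -3267 + (-2 + 5*(-⅑)) = -3267 + (-2 - 5/9) = -3267 - 23/9 = -29426/9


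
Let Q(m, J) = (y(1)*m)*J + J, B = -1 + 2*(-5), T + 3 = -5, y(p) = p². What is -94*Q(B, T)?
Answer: -7520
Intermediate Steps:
T = -8 (T = -3 - 5 = -8)
B = -11 (B = -1 - 10 = -11)
Q(m, J) = J + J*m (Q(m, J) = (1²*m)*J + J = (1*m)*J + J = m*J + J = J*m + J = J + J*m)
-94*Q(B, T) = -(-752)*(1 - 11) = -(-752)*(-10) = -94*80 = -7520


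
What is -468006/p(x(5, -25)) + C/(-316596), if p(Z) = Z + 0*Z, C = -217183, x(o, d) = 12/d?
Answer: 308685274633/316596 ≈ 9.7501e+5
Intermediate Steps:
p(Z) = Z (p(Z) = Z + 0 = Z)
-468006/p(x(5, -25)) + C/(-316596) = -468006/(12/(-25)) - 217183/(-316596) = -468006/(12*(-1/25)) - 217183*(-1/316596) = -468006/(-12/25) + 217183/316596 = -468006*(-25/12) + 217183/316596 = 1950025/2 + 217183/316596 = 308685274633/316596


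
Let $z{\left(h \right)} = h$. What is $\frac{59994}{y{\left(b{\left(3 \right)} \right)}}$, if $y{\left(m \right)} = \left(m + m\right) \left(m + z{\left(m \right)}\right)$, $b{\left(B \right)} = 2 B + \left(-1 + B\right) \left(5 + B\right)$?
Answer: $\frac{2727}{88} \approx 30.989$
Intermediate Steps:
$y{\left(m \right)} = 4 m^{2}$ ($y{\left(m \right)} = \left(m + m\right) \left(m + m\right) = 2 m 2 m = 4 m^{2}$)
$\frac{59994}{y{\left(b{\left(3 \right)} \right)}} = \frac{59994}{4 \left(-5 + 3^{2} + 6 \cdot 3\right)^{2}} = \frac{59994}{4 \left(-5 + 9 + 18\right)^{2}} = \frac{59994}{4 \cdot 22^{2}} = \frac{59994}{4 \cdot 484} = \frac{59994}{1936} = 59994 \cdot \frac{1}{1936} = \frac{2727}{88}$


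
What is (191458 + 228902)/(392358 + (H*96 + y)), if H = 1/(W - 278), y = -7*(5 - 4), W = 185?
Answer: 4343720/4054283 ≈ 1.0714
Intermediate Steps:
y = -7 (y = -7*1 = -7)
H = -1/93 (H = 1/(185 - 278) = 1/(-93) = -1/93 ≈ -0.010753)
(191458 + 228902)/(392358 + (H*96 + y)) = (191458 + 228902)/(392358 + (-1/93*96 - 7)) = 420360/(392358 + (-32/31 - 7)) = 420360/(392358 - 249/31) = 420360/(12162849/31) = 420360*(31/12162849) = 4343720/4054283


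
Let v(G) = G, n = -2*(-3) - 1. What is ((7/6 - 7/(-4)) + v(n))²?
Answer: 9025/144 ≈ 62.674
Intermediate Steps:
n = 5 (n = 6 - 1 = 5)
((7/6 - 7/(-4)) + v(n))² = ((7/6 - 7/(-4)) + 5)² = ((7*(⅙) - 7*(-¼)) + 5)² = ((7/6 + 7/4) + 5)² = (35/12 + 5)² = (95/12)² = 9025/144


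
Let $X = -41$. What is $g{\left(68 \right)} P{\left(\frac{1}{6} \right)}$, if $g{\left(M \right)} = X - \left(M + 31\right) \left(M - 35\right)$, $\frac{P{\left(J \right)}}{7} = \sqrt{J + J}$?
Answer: $- \frac{23156 \sqrt{3}}{3} \approx -13369.0$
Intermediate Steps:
$P{\left(J \right)} = 7 \sqrt{2} \sqrt{J}$ ($P{\left(J \right)} = 7 \sqrt{J + J} = 7 \sqrt{2 J} = 7 \sqrt{2} \sqrt{J}$)
$g{\left(M \right)} = -41 - \left(-35 + M\right) \left(31 + M\right)$ ($g{\left(M \right)} = -41 - \left(M + 31\right) \left(M - 35\right) = -41 - \left(31 + M\right) \left(-35 + M\right) = -41 - \left(-35 + M\right) \left(31 + M\right)$)
$g{\left(68 \right)} P{\left(\frac{1}{6} \right)} = \left(1044 - 68^{2} + 4 \cdot 68\right) 7 \sqrt{2} \sqrt{\frac{1}{6}} = \left(1044 - 4624 + 272\right) \frac{7 \sqrt{2}}{\sqrt{6}} = \left(1044 - 4624 + 272\right) 7 \sqrt{2} \frac{\sqrt{6}}{6} = - 3308 \frac{7 \sqrt{3}}{3} = - \frac{23156 \sqrt{3}}{3}$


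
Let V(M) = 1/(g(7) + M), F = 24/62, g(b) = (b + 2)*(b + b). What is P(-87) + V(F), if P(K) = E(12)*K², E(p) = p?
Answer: 355864135/3918 ≈ 90828.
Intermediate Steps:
g(b) = 2*b*(2 + b) (g(b) = (2 + b)*(2*b) = 2*b*(2 + b))
F = 12/31 (F = 24*(1/62) = 12/31 ≈ 0.38710)
V(M) = 1/(126 + M) (V(M) = 1/(2*7*(2 + 7) + M) = 1/(2*7*9 + M) = 1/(126 + M))
P(K) = 12*K²
P(-87) + V(F) = 12*(-87)² + 1/(126 + 12/31) = 12*7569 + 1/(3918/31) = 90828 + 31/3918 = 355864135/3918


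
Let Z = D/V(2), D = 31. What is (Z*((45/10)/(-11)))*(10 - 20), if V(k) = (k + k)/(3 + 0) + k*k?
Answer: 4185/176 ≈ 23.778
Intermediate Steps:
V(k) = k**2 + 2*k/3 (V(k) = (2*k)/3 + k**2 = (2*k)*(1/3) + k**2 = 2*k/3 + k**2 = k**2 + 2*k/3)
Z = 93/16 (Z = 31/(((1/3)*2*(2 + 3*2))) = 31/(((1/3)*2*(2 + 6))) = 31/(((1/3)*2*8)) = 31/(16/3) = 31*(3/16) = 93/16 ≈ 5.8125)
(Z*((45/10)/(-11)))*(10 - 20) = (93*((45/10)/(-11))/16)*(10 - 20) = (93*((45*(1/10))*(-1/11))/16)*(-10) = (93*((9/2)*(-1/11))/16)*(-10) = ((93/16)*(-9/22))*(-10) = -837/352*(-10) = 4185/176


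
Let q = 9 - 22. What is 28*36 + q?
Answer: 995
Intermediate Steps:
q = -13
28*36 + q = 28*36 - 13 = 1008 - 13 = 995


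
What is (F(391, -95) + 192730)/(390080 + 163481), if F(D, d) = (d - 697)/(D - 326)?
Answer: 12526658/35981465 ≈ 0.34814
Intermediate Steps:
F(D, d) = (-697 + d)/(-326 + D)
(F(391, -95) + 192730)/(390080 + 163481) = ((-697 - 95)/(-326 + 391) + 192730)/(390080 + 163481) = (-792/65 + 192730)/553561 = ((1/65)*(-792) + 192730)*(1/553561) = (-792/65 + 192730)*(1/553561) = (12526658/65)*(1/553561) = 12526658/35981465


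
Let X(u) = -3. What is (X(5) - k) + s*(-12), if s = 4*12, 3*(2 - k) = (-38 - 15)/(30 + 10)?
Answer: -69773/120 ≈ -581.44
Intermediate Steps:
k = 293/120 (k = 2 - (-38 - 15)/(3*(30 + 10)) = 2 - (-53)/(3*40) = 2 - ⅓*(-53/40) = 2 + 53/120 = 293/120 ≈ 2.4417)
s = 48
(X(5) - k) + s*(-12) = (-3 - 1*293/120) + 48*(-12) = (-3 - 293/120) - 576 = -653/120 - 576 = -69773/120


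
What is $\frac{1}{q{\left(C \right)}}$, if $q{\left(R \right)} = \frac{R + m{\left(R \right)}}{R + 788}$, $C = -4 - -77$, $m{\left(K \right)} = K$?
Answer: $\frac{861}{146} \approx 5.8973$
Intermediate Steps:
$C = 73$ ($C = -4 + 77 = 73$)
$q{\left(R \right)} = \frac{2 R}{788 + R}$ ($q{\left(R \right)} = \frac{R + R}{R + 788} = \frac{2 R}{788 + R}$)
$\frac{1}{q{\left(C \right)}} = \frac{1}{2 \cdot 73 \frac{1}{788 + 73}} = \frac{1}{2 \cdot 73 \cdot \frac{1}{861}} = \frac{1}{\frac{146}{861}} = \frac{861}{146}$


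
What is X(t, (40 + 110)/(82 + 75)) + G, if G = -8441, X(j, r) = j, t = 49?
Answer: -8392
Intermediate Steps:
X(t, (40 + 110)/(82 + 75)) + G = 49 - 8441 = -8392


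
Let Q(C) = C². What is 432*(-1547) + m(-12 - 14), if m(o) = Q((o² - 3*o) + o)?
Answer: -138320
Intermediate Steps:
m(o) = (o² - 2*o)² (m(o) = ((o² - 3*o) + o)² = (o² - 2*o)²)
432*(-1547) + m(-12 - 14) = 432*(-1547) + (-12 - 14)²*(-2 + (-12 - 14))² = -668304 + (-26)²*(-2 - 26)² = -668304 + 676*(-28)² = -668304 + 676*784 = -668304 + 529984 = -138320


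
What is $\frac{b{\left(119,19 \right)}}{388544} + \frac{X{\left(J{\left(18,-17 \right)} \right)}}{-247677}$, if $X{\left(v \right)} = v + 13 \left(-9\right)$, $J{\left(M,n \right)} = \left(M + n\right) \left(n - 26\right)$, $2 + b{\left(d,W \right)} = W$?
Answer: $\frac{66377549}{96233412288} \approx 0.00068976$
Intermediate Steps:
$b{\left(d,W \right)} = -2 + W$
$J{\left(M,n \right)} = \left(-26 + n\right) \left(M + n\right)$ ($J{\left(M,n \right)} = \left(M + n\right) \left(-26 + n\right) = \left(-26 + n\right) \left(M + n\right)$)
$X{\left(v \right)} = -117 + v$ ($X{\left(v \right)} = v - 117 = -117 + v$)
$\frac{b{\left(119,19 \right)}}{388544} + \frac{X{\left(J{\left(18,-17 \right)} \right)}}{-247677} = \frac{-2 + 19}{388544} + \frac{-117 + \left(\left(-17\right)^{2} - 468 - -442 + 18 \left(-17\right)\right)}{-247677} = 17 \cdot \frac{1}{388544} + \left(-117 + \left(289 - 468 + 442 - 306\right)\right) \left(- \frac{1}{247677}\right) = \frac{17}{388544} + \left(-117 - 43\right) \left(- \frac{1}{247677}\right) = \frac{17}{388544} - - \frac{160}{247677} = \frac{17}{388544} + \frac{160}{247677} = \frac{66377549}{96233412288}$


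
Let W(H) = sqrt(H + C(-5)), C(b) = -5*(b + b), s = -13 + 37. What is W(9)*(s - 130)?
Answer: -106*sqrt(59) ≈ -814.20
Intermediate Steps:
s = 24
C(b) = -10*b
W(H) = sqrt(50 + H) (W(H) = sqrt(H - 10*(-5)) = sqrt(H + 50) = sqrt(50 + H))
W(9)*(s - 130) = sqrt(50 + 9)*(24 - 130) = sqrt(59)*(-106) = -106*sqrt(59)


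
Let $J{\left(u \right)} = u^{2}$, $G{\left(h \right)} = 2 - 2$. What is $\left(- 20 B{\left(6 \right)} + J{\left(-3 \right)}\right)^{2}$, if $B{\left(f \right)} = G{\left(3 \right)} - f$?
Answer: $16641$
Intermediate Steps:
$G{\left(h \right)} = 0$ ($G{\left(h \right)} = 2 - 2 = 0$)
$B{\left(f \right)} = - f$ ($B{\left(f \right)} = 0 - f = - f$)
$\left(- 20 B{\left(6 \right)} + J{\left(-3 \right)}\right)^{2} = \left(- 20 \left(\left(-1\right) 6\right) + \left(-3\right)^{2}\right)^{2} = \left(\left(-20\right) \left(-6\right) + 9\right)^{2} = \left(120 + 9\right)^{2} = 129^{2} = 16641$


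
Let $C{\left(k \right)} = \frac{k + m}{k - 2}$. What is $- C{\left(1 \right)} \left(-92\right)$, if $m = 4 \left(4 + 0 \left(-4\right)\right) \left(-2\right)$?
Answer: $2852$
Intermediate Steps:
$m = -32$ ($m = 4 \left(4 + 0\right) \left(-2\right) = 4 \cdot 4 \left(-2\right) = 16 \left(-2\right) = -32$)
$C{\left(k \right)} = \frac{-32 + k}{-2 + k}$ ($C{\left(k \right)} = \frac{k - 32}{k - 2} = \frac{-32 + k}{-2 + k}$)
$- C{\left(1 \right)} \left(-92\right) = - \frac{-32 + 1}{-2 + 1} \left(-92\right) = - \frac{1}{-1} \left(-31\right) \left(-92\right) = - \left(-1\right) \left(-31\right) \left(-92\right) = - 31 \left(-92\right) = \left(-1\right) \left(-2852\right) = 2852$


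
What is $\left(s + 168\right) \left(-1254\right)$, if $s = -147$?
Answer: $-26334$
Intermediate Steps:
$\left(s + 168\right) \left(-1254\right) = \left(-147 + 168\right) \left(-1254\right) = 21 \left(-1254\right) = -26334$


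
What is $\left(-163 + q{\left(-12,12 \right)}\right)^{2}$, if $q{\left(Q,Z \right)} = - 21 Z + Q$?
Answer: $182329$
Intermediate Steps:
$q{\left(Q,Z \right)} = Q - 21 Z$
$\left(-163 + q{\left(-12,12 \right)}\right)^{2} = \left(-163 - 264\right)^{2} = \left(-427\right)^{2} = 182329$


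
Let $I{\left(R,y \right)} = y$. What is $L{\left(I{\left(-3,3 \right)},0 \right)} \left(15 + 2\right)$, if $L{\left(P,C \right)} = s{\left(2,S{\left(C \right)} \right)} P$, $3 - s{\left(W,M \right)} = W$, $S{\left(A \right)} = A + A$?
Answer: $51$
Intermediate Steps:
$S{\left(A \right)} = 2 A$
$s{\left(W,M \right)} = 3 - W$
$L{\left(P,C \right)} = P$ ($L{\left(P,C \right)} = \left(3 - 2\right) P = 1 P = P$)
$L{\left(I{\left(-3,3 \right)},0 \right)} \left(15 + 2\right) = 3 \left(15 + 2\right) = 3 \cdot 17 = 51$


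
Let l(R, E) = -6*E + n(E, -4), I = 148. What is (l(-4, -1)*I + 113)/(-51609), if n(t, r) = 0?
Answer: -1001/51609 ≈ -0.019396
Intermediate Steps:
l(R, E) = -6*E (l(R, E) = -6*E + 0 = -6*E)
(l(-4, -1)*I + 113)/(-51609) = (-6*(-1)*148 + 113)/(-51609) = (6*148 + 113)*(-1/51609) = (888 + 113)*(-1/51609) = 1001*(-1/51609) = -1001/51609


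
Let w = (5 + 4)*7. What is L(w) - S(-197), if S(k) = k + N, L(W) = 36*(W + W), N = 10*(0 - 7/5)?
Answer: 4747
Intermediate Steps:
N = -14 (N = 10*(0 - 7*⅕) = 10*(0 - 7/5) = 10*(-7/5) = -14)
w = 63 (w = 9*7 = 63)
L(W) = 72*W (L(W) = 36*(2*W) = 72*W)
S(k) = -14 + k (S(k) = k - 14 = -14 + k)
L(w) - S(-197) = 72*63 - (-14 - 197) = 4536 - 1*(-211) = 4536 + 211 = 4747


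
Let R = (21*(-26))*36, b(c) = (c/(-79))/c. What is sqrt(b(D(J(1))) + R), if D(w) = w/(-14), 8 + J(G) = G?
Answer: 5*I*sqrt(4906927)/79 ≈ 140.2*I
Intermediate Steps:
J(G) = -8 + G
D(w) = -w/14 (D(w) = w*(-1/14) = -w/14)
b(c) = -1/79 (b(c) = (c*(-1/79))/c = (-c/79)/c = -1/79)
R = -19656 (R = -546*36 = -19656)
sqrt(b(D(J(1))) + R) = sqrt(-1/79 - 19656) = sqrt(-1552825/79) = 5*I*sqrt(4906927)/79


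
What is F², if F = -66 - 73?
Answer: 19321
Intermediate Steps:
F = -139
F² = (-139)² = 19321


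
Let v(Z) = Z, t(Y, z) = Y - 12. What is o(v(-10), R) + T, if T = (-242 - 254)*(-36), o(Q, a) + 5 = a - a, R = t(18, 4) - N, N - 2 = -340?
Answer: 17851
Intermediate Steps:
t(Y, z) = -12 + Y
N = -338 (N = 2 - 340 = -338)
R = 344 (R = (-12 + 18) - 1*(-338) = 6 + 338 = 344)
o(Q, a) = -5 (o(Q, a) = -5 + (a - a) = -5 + 0 = -5)
T = 17856 (T = -496*(-36) = 17856)
o(v(-10), R) + T = -5 + 17856 = 17851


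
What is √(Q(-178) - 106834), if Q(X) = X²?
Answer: 15*I*√334 ≈ 274.13*I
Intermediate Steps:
√(Q(-178) - 106834) = √((-178)² - 106834) = √(31684 - 106834) = √(-75150) = 15*I*√334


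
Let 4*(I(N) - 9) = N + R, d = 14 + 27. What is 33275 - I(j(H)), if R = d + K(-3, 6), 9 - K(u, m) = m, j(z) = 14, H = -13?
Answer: 66503/2 ≈ 33252.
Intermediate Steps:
K(u, m) = 9 - m
d = 41
R = 44 (R = 41 + (9 - 1*6) = 41 + (9 - 6) = 41 + 3 = 44)
I(N) = 20 + N/4 (I(N) = 9 + (N + 44)/4 = 9 + (44 + N)/4 = 9 + (11 + N/4) = 20 + N/4)
33275 - I(j(H)) = 33275 - (20 + (¼)*14) = 33275 - (20 + 7/2) = 33275 - 1*47/2 = 33275 - 47/2 = 66503/2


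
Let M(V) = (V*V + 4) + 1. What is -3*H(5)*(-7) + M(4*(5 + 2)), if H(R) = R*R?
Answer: 1314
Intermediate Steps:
M(V) = 5 + V² (M(V) = (V² + 4) + 1 = (4 + V²) + 1 = 5 + V²)
H(R) = R²
-3*H(5)*(-7) + M(4*(5 + 2)) = -3*5²*(-7) + (5 + (4*(5 + 2))²) = -3*25*(-7) + (5 + (4*7)²) = -75*(-7) + (5 + 28²) = 525 + (5 + 784) = 525 + 789 = 1314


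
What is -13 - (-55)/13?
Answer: -114/13 ≈ -8.7692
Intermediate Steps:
-13 - (-55)/13 = -13 - 5*(-11/13) = -13 + 55/13 = -114/13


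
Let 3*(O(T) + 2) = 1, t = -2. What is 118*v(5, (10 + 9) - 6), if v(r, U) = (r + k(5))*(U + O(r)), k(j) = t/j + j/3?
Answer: 377128/45 ≈ 8380.6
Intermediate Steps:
O(T) = -5/3 (O(T) = -2 + (⅓)*1 = -2 + ⅓ = -5/3)
k(j) = -2/j + j/3
v(r, U) = (-5/3 + U)*(19/15 + r) (v(r, U) = (r + (-2/5 + (⅓)*5))*(U - 5/3) = (r + (-2*⅕ + 5/3))*(-5/3 + U) = (r + (-⅖ + 5/3))*(-5/3 + U) = (r + 19/15)*(-5/3 + U) = (19/15 + r)*(-5/3 + U) = (-5/3 + U)*(19/15 + r))
118*v(5, (10 + 9) - 6) = 118*(-19/9 - 5/3*5 + 19*((10 + 9) - 6)/15 + ((10 + 9) - 6)*5) = 118*(-19/9 - 25/3 + 19*(19 - 6)/15 + (19 - 6)*5) = 118*(-19/9 - 25/3 + (19/15)*13 + 13*5) = 118*(-19/9 - 25/3 + 247/15 + 65) = 118*(3196/45) = 377128/45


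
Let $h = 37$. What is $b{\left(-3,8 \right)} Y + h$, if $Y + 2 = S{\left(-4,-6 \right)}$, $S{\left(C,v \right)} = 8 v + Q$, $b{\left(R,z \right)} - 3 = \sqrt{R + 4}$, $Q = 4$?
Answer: $-147$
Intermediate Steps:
$b{\left(R,z \right)} = 3 + \sqrt{4 + R}$ ($b{\left(R,z \right)} = 3 + \sqrt{R + 4} = 3 + \sqrt{4 + R}$)
$S{\left(C,v \right)} = 4 + 8 v$ ($S{\left(C,v \right)} = 8 v + 4 = 4 + 8 v$)
$Y = -46$ ($Y = -2 + \left(4 + 8 \left(-6\right)\right) = -2 + \left(4 - 48\right) = -2 - 44 = -46$)
$b{\left(-3,8 \right)} Y + h = \left(3 + \sqrt{4 - 3}\right) \left(-46\right) + 37 = \left(3 + \sqrt{1}\right) \left(-46\right) + 37 = \left(3 + 1\right) \left(-46\right) + 37 = 4 \left(-46\right) + 37 = -184 + 37 = -147$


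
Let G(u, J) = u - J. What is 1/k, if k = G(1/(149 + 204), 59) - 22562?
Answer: -353/7985212 ≈ -4.4207e-5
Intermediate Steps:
k = -7985212/353 (k = (1/(149 + 204) - 1*59) - 22562 = (1/353 - 59) - 22562 = -20826/353 - 22562 = -7985212/353 ≈ -22621.)
1/k = 1/(-7985212/353) = -353/7985212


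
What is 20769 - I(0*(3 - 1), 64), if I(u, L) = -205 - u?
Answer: 20974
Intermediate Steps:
20769 - I(0*(3 - 1), 64) = 20769 - (-205 - 0*(3 - 1)) = 20769 - (-205 - 0*2) = 20769 - (-205 - 1*0) = 20769 - (-205 + 0) = 20769 - 1*(-205) = 20769 + 205 = 20974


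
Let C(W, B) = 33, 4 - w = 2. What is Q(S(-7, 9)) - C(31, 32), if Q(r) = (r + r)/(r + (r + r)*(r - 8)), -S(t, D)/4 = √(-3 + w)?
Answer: -9567/289 + 16*I/289 ≈ -33.104 + 0.055363*I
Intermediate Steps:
w = 2 (w = 4 - 1*2 = 4 - 2 = 2)
S(t, D) = -4*I (S(t, D) = -4*√(-3 + 2) = -4*I)
Q(r) = 2*r/(r + 2*r*(-8 + r)) (Q(r) = (2*r)/(r + (2*r)*(-8 + r)) = (2*r)/(r + 2*r*(-8 + r)) = 2*r/(r + 2*r*(-8 + r)))
Q(S(-7, 9)) - C(31, 32) = 2/(-15 + 2*(-4*I)) - 1*33 = 2/(-15 - 8*I) - 33 = 2*((-15 + 8*I)/289) - 33 = 2*(-15 + 8*I)/289 - 33 = -33 + 2*(-15 + 8*I)/289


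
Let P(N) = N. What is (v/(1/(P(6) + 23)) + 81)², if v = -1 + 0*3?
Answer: 2704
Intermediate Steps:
v = -1 (v = -1 + 0 = -1)
(v/(1/(P(6) + 23)) + 81)² = (-1/(1/(6 + 23)) + 81)² = (-1/(1/29) + 81)² = (-1/1/29 + 81)² = (-1*29 + 81)² = (-29 + 81)² = 52² = 2704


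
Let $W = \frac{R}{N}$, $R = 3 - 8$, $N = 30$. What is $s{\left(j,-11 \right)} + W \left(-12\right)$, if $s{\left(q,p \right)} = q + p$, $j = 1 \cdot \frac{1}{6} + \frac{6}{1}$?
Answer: $- \frac{17}{6} \approx -2.8333$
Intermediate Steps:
$j = \frac{37}{6}$ ($j = 1 \cdot \frac{1}{6} + 6 \cdot 1 = \frac{1}{6} + 6 = \frac{37}{6} \approx 6.1667$)
$R = -5$ ($R = 3 - 8 = -5$)
$s{\left(q,p \right)} = p + q$
$W = - \frac{1}{6}$ ($W = - \frac{5}{30} = \left(-5\right) \frac{1}{30} = - \frac{1}{6} \approx -0.16667$)
$s{\left(j,-11 \right)} + W \left(-12\right) = \left(-11 + \frac{37}{6}\right) - -2 = - \frac{29}{6} + 2 = - \frac{17}{6}$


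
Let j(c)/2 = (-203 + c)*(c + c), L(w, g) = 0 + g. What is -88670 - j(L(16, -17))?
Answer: -103630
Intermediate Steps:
L(w, g) = g
j(c) = 4*c*(-203 + c) (j(c) = 2*((-203 + c)*(c + c)) = 2*((-203 + c)*(2*c)) = 2*(2*c*(-203 + c)) = 4*c*(-203 + c))
-88670 - j(L(16, -17)) = -88670 - 4*(-17)*(-203 - 17) = -88670 - 4*(-17)*(-220) = -88670 - 1*14960 = -88670 - 14960 = -103630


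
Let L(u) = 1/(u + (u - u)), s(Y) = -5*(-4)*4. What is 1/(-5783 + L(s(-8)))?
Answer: -80/462639 ≈ -0.00017292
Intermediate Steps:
s(Y) = 80 (s(Y) = 20*4 = 80)
L(u) = 1/u (L(u) = 1/(u + 0) = 1/u)
1/(-5783 + L(s(-8))) = 1/(-5783 + 1/80) = 1/(-462639/80) = -80/462639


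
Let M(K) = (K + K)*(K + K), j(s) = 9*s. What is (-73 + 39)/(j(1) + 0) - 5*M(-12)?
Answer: -25954/9 ≈ -2883.8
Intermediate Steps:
M(K) = 4*K**2 (M(K) = (2*K)*(2*K) = 4*K**2)
(-73 + 39)/(j(1) + 0) - 5*M(-12) = (-73 + 39)/(9*1 + 0) - 20*(-12)**2 = -34/(9 + 0) - 20*144 = -34/9 - 5*576 = -34*1/9 - 2880 = -34/9 - 2880 = -25954/9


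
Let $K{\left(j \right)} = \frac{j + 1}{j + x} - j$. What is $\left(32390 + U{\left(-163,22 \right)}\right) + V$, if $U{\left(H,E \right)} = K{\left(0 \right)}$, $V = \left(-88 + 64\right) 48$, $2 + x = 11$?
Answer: $\frac{281143}{9} \approx 31238.0$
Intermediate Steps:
$x = 9$ ($x = -2 + 11 = 9$)
$V = -1152$ ($V = \left(-24\right) 48 = -1152$)
$K{\left(j \right)} = - j + \frac{1 + j}{9 + j}$ ($K{\left(j \right)} = \frac{j + 1}{j + 9} - j = \frac{1 + j}{9 + j} - j = - j + \frac{1 + j}{9 + j}$)
$U{\left(H,E \right)} = \frac{1}{9}$ ($U{\left(H,E \right)} = \frac{1 - 0^{2} - 0}{9 + 0} = \frac{1 - 0 + 0}{9} = \frac{1 + 0 + 0}{9} = \frac{1}{9} \cdot 1 = \frac{1}{9}$)
$\left(32390 + U{\left(-163,22 \right)}\right) + V = \left(32390 + \frac{1}{9}\right) - 1152 = \frac{291511}{9} - 1152 = \frac{281143}{9}$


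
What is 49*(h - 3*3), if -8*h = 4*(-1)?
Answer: -833/2 ≈ -416.50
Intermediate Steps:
h = 1/2 (h = -(-1)/2 = -1/8*(-4) = 1/2 ≈ 0.50000)
49*(h - 3*3) = 49*(1/2 - 3*3) = 49*(1/2 - 9) = 49*(-17/2) = -833/2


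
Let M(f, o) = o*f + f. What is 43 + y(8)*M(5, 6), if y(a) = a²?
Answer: 2283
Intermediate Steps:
M(f, o) = f + f*o (M(f, o) = f*o + f = f + f*o)
43 + y(8)*M(5, 6) = 43 + 8²*(5*(1 + 6)) = 43 + 64*(5*7) = 43 + 64*35 = 43 + 2240 = 2283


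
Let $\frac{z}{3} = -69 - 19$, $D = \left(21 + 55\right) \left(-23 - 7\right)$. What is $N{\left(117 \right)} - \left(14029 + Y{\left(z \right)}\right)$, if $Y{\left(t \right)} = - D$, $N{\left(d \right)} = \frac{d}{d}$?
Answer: $-16308$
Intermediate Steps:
$D = -2280$ ($D = 76 \left(-30\right) = -2280$)
$N{\left(d \right)} = 1$
$z = -264$ ($z = 3 \left(-69 - 19\right) = 3 \left(-88\right) = -264$)
$Y{\left(t \right)} = 2280$ ($Y{\left(t \right)} = \left(-1\right) \left(-2280\right) = 2280$)
$N{\left(117 \right)} - \left(14029 + Y{\left(z \right)}\right) = 1 - 16309 = -16308$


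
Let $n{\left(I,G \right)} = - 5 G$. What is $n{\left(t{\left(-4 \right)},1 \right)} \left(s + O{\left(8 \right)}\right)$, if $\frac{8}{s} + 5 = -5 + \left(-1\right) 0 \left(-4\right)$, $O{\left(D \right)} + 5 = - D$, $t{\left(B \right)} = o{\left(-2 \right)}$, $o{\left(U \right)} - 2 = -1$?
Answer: $69$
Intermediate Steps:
$o{\left(U \right)} = 1$ ($o{\left(U \right)} = 2 - 1 = 1$)
$t{\left(B \right)} = 1$
$O{\left(D \right)} = -5 - D$
$s = - \frac{4}{5}$ ($s = \frac{8}{-5 - \left(5 - \left(-1\right) 0 \left(-4\right)\right)} = \frac{8}{-5 + \left(-5 + 0 \left(-4\right)\right)} = \frac{8}{-5 + \left(-5 + 0\right)} = \frac{8}{-5 - 5} = \frac{8}{-10} = 8 \left(- \frac{1}{10}\right) = - \frac{4}{5} \approx -0.8$)
$n{\left(t{\left(-4 \right)},1 \right)} \left(s + O{\left(8 \right)}\right) = \left(-5\right) 1 \left(- \frac{4}{5} - 13\right) = - 5 \left(- \frac{4}{5} - 13\right) = \left(-5\right) \left(- \frac{69}{5}\right) = 69$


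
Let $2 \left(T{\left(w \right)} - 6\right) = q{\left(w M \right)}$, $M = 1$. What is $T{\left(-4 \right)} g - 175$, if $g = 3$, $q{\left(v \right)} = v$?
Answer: $-163$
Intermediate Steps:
$T{\left(w \right)} = 6 + \frac{w}{2}$ ($T{\left(w \right)} = 6 + \frac{w 1}{2} = 6 + \frac{w}{2}$)
$T{\left(-4 \right)} g - 175 = \left(6 + \frac{1}{2} \left(-4\right)\right) 3 - 175 = \left(6 - 2\right) 3 - 175 = 4 \cdot 3 - 175 = 12 - 175 = -163$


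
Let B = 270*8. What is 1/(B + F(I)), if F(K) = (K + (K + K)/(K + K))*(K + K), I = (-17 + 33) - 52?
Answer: 1/4680 ≈ 0.00021368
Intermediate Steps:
I = -36 (I = 16 - 52 = -36)
B = 2160
F(K) = 2*K*(1 + K) (F(K) = (K + (2*K)/((2*K)))*(2*K) = (K + (2*K)*(1/(2*K)))*(2*K) = (K + 1)*(2*K) = (1 + K)*(2*K) = 2*K*(1 + K))
1/(B + F(I)) = 1/(2160 + 2*(-36)*(1 - 36)) = 1/(2160 + 2*(-36)*(-35)) = 1/(2160 + 2520) = 1/4680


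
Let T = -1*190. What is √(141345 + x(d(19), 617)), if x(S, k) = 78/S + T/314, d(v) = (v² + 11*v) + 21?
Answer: 2*√33802651061522/30929 ≈ 375.96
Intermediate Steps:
T = -190
d(v) = 21 + v² + 11*v
x(S, k) = -95/157 + 78/S (x(S, k) = 78/S - 190/314 = 78/S - 190*1/314 = 78/S - 95/157 = -95/157 + 78/S)
√(141345 + x(d(19), 617)) = √(141345 + (-95/157 + 78/(21 + 19² + 11*19))) = √(141345 + (-95/157 + 78/(21 + 361 + 209))) = √(141345 + (-95/157 + 78/591)) = √(141345 + (-95/157 + 78*(1/591))) = √(141345 + (-95/157 + 26/197)) = √(141345 - 14633/30929) = √(4371644872/30929) = 2*√33802651061522/30929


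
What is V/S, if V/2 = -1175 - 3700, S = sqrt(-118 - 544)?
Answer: 4875*I*sqrt(662)/331 ≈ 378.94*I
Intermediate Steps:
S = I*sqrt(662) (S = sqrt(-662) = I*sqrt(662) ≈ 25.729*I)
V = -9750 (V = 2*(-1175 - 3700) = 2*(-4875) = -9750)
V/S = -9750*(-I*sqrt(662)/662) = -(-4875)*I*sqrt(662)/331 = 4875*I*sqrt(662)/331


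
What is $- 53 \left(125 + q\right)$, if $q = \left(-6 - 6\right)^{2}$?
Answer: $-14257$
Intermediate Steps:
$q = 144$ ($q = \left(-12\right)^{2} = 144$)
$- 53 \left(125 + q\right) = - 53 \left(125 + 144\right) = \left(-53\right) 269 = -14257$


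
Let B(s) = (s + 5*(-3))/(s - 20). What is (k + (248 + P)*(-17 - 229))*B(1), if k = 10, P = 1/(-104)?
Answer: -22202411/494 ≈ -44944.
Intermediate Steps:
P = -1/104 ≈ -0.0096154
B(s) = (-15 + s)/(-20 + s) (B(s) = (s - 15)/(-20 + s) = (-15 + s)/(-20 + s))
(k + (248 + P)*(-17 - 229))*B(1) = (10 + (248 - 1/104)*(-17 - 229))*((-15 + 1)/(-20 + 1)) = (10 + (25791/104)*(-246))*(-14/(-19)) = (10 - 3172293/52)*(-1/19*(-14)) = -3171773/52*14/19 = -22202411/494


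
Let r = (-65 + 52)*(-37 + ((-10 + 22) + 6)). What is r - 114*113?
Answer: -12635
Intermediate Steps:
r = 247 (r = -13*(-37 + (12 + 6)) = -13*(-37 + 18) = -13*(-19) = 247)
r - 114*113 = 247 - 114*113 = 247 - 12882 = -12635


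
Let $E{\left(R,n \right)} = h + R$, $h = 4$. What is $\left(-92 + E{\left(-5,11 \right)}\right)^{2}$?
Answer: $8649$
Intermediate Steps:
$E{\left(R,n \right)} = 4 + R$
$\left(-92 + E{\left(-5,11 \right)}\right)^{2} = \left(-92 + \left(4 - 5\right)\right)^{2} = \left(-92 - 1\right)^{2} = \left(-93\right)^{2} = 8649$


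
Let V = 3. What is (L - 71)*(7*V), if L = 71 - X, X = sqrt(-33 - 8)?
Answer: -21*I*sqrt(41) ≈ -134.47*I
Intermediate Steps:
X = I*sqrt(41) (X = sqrt(-41) = I*sqrt(41) ≈ 6.4031*I)
L = 71 - I*sqrt(41) ≈ 71.0 - 6.4031*I
(L - 71)*(7*V) = ((71 - I*sqrt(41)) - 71)*(7*3) = -I*sqrt(41)*21 = -21*I*sqrt(41)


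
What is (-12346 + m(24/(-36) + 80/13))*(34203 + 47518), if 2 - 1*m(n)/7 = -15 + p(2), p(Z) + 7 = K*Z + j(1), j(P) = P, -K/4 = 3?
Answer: -982041257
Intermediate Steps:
K = -12 (K = -4*3 = -12)
p(Z) = -6 - 12*Z (p(Z) = -7 + (-12*Z + 1) = -7 + (1 - 12*Z) = -6 - 12*Z)
m(n) = 329 (m(n) = 14 - 7*(-15 + (-6 - 12*2)) = 14 - 7*(-15 + (-6 - 24)) = 14 - 7*(-15 - 30) = 14 - 7*(-45) = 14 + 315 = 329)
(-12346 + m(24/(-36) + 80/13))*(34203 + 47518) = (-12346 + 329)*(34203 + 47518) = -12017*81721 = -982041257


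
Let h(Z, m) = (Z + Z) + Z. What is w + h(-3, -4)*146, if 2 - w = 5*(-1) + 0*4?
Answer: -1307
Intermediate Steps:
h(Z, m) = 3*Z (h(Z, m) = 2*Z + Z = 3*Z)
w = 7 (w = 2 - (5*(-1) + 0*4) = 2 - (-5 + 0) = 2 - 1*(-5) = 2 + 5 = 7)
w + h(-3, -4)*146 = 7 + (3*(-3))*146 = 7 - 9*146 = 7 - 1314 = -1307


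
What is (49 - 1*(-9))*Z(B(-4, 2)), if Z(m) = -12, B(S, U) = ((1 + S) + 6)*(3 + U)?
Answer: -696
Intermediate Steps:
B(S, U) = (3 + U)*(7 + S) (B(S, U) = (7 + S)*(3 + U) = (3 + U)*(7 + S))
(49 - 1*(-9))*Z(B(-4, 2)) = (49 - 1*(-9))*(-12) = (49 + 9)*(-12) = 58*(-12) = -696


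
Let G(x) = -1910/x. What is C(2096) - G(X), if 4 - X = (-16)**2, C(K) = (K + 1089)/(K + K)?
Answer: -1801025/264096 ≈ -6.8196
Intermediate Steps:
C(K) = (1089 + K)/(2*K) (C(K) = (1089 + K)/((2*K)) = (1089 + K)*(1/(2*K)) = (1089 + K)/(2*K))
X = -252 (X = 4 - 1*(-16)**2 = 4 - 1*256 = 4 - 256 = -252)
C(2096) - G(X) = (1/2)*(1089 + 2096)/2096 - (-1910)/(-252) = (1/2)*(1/2096)*3185 - (-1910)*(-1)/252 = 3185/4192 - 1*955/126 = 3185/4192 - 955/126 = -1801025/264096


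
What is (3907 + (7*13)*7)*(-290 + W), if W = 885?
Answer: 2703680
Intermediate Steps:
(3907 + (7*13)*7)*(-290 + W) = (3907 + (7*13)*7)*(-290 + 885) = (3907 + 91*7)*595 = (3907 + 637)*595 = 4544*595 = 2703680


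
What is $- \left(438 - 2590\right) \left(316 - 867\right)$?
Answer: $-1185752$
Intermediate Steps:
$- \left(438 - 2590\right) \left(316 - 867\right) = - \left(-2152\right) \left(-551\right) = \left(-1\right) 1185752 = -1185752$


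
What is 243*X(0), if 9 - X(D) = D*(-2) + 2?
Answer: 1701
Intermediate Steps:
X(D) = 7 + 2*D (X(D) = 9 - (D*(-2) + 2) = 9 - (-2*D + 2) = 9 - (2 - 2*D) = 9 + (-2 + 2*D) = 7 + 2*D)
243*X(0) = 243*(7 + 2*0) = 243*(7 + 0) = 243*7 = 1701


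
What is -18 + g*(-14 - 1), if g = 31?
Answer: -483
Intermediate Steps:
-18 + g*(-14 - 1) = -18 + 31*(-14 - 1) = -18 + 31*(-15) = -18 - 465 = -483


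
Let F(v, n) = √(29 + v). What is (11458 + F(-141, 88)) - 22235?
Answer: -10777 + 4*I*√7 ≈ -10777.0 + 10.583*I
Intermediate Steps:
(11458 + F(-141, 88)) - 22235 = (11458 + √(29 - 141)) - 22235 = (11458 + √(-112)) - 22235 = (11458 + 4*I*√7) - 22235 = -10777 + 4*I*√7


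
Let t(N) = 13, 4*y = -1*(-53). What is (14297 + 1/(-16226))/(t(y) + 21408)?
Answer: 231983121/347577146 ≈ 0.66743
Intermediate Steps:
y = 53/4 (y = (-1*(-53))/4 = (¼)*53 = 53/4 ≈ 13.250)
(14297 + 1/(-16226))/(t(y) + 21408) = (14297 + 1/(-16226))/(13 + 21408) = (14297 - 1/16226)/21421 = (231983121/16226)*(1/21421) = 231983121/347577146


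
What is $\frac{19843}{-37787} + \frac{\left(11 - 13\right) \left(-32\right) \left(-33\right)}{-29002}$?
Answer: $- \frac{247840271}{547949287} \approx -0.45231$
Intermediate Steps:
$\frac{19843}{-37787} + \frac{\left(11 - 13\right) \left(-32\right) \left(-33\right)}{-29002} = 19843 \left(- \frac{1}{37787}\right) + \left(-2\right) \left(-32\right) \left(-33\right) \left(- \frac{1}{29002}\right) = - \frac{19843}{37787} + 64 \left(-33\right) \left(- \frac{1}{29002}\right) = - \frac{19843}{37787} - - \frac{1056}{14501} = - \frac{19843}{37787} + \frac{1056}{14501} = - \frac{247840271}{547949287}$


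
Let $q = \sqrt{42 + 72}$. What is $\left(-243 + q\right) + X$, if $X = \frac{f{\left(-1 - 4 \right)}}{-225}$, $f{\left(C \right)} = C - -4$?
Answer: $- \frac{54674}{225} + \sqrt{114} \approx -232.32$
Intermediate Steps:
$f{\left(C \right)} = 4 + C$ ($f{\left(C \right)} = C + 4 = 4 + C$)
$X = \frac{1}{225}$ ($X = \frac{4 - 5}{-225} = \left(4 - 5\right) \left(- \frac{1}{225}\right) = \left(-1\right) \left(- \frac{1}{225}\right) = \frac{1}{225} \approx 0.0044444$)
$q = \sqrt{114} \approx 10.677$
$\left(-243 + q\right) + X = \left(-243 + \sqrt{114}\right) + \frac{1}{225} = - \frac{54674}{225} + \sqrt{114}$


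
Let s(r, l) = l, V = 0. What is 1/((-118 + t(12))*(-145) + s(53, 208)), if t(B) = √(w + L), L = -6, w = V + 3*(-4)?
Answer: 8659/150145787 + 435*I*√2/300291574 ≈ 5.7671e-5 + 2.0486e-6*I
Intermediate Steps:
w = -12 (w = 0 + 3*(-4) = 0 - 12 = -12)
t(B) = 3*I*√2 (t(B) = √(-12 - 6) = √(-18) = 3*I*√2)
1/((-118 + t(12))*(-145) + s(53, 208)) = 1/((-118 + 3*I*√2)*(-145) + 208) = 1/((17110 - 435*I*√2) + 208) = 1/(17318 - 435*I*√2)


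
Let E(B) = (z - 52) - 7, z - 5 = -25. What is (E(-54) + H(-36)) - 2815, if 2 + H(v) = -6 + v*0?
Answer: -2902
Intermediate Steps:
z = -20 (z = 5 - 25 = -20)
H(v) = -8 (H(v) = -2 + (-6 + v*0) = -2 + (-6 + 0) = -2 - 6 = -8)
E(B) = -79 (E(B) = (-20 - 52) - 7 = -72 - 7 = -79)
(E(-54) + H(-36)) - 2815 = (-79 - 8) - 2815 = -87 - 2815 = -2902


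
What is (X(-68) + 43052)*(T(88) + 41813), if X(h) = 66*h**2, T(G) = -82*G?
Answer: 12047920892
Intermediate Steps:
(X(-68) + 43052)*(T(88) + 41813) = (66*(-68)**2 + 43052)*(-82*88 + 41813) = (66*4624 + 43052)*(-7216 + 41813) = (305184 + 43052)*34597 = 348236*34597 = 12047920892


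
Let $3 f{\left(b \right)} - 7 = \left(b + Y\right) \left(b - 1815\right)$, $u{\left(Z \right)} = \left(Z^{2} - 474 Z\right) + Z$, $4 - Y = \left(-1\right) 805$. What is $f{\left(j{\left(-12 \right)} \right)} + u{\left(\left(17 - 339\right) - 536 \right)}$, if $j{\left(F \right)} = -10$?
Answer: $655942$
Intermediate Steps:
$Y = 809$ ($Y = 4 - \left(-1\right) 805 = 4 - -805 = 4 + 805 = 809$)
$u{\left(Z \right)} = Z^{2} - 473 Z$
$f{\left(b \right)} = \frac{7}{3} + \frac{\left(-1815 + b\right) \left(809 + b\right)}{3}$ ($f{\left(b \right)} = \frac{7}{3} + \frac{\left(b + 809\right) \left(b - 1815\right)}{3} = \frac{7}{3} + \frac{\left(809 + b\right) \left(-1815 + b\right)}{3} = \frac{7}{3} + \frac{\left(-1815 + b\right) \left(809 + b\right)}{3}$)
$f{\left(j{\left(-12 \right)} \right)} + u{\left(\left(17 - 339\right) - 536 \right)} = \left(- \frac{1468328}{3} - - \frac{10060}{3} + \frac{\left(-10\right)^{2}}{3}\right) + \left(\left(17 - 339\right) - 536\right) \left(-473 + \left(\left(17 - 339\right) - 536\right)\right) = \left(- \frac{1468328}{3} + \frac{10060}{3} + \frac{1}{3} \cdot 100\right) + \left(\left(17 - 339\right) - 536\right) \left(-473 + \left(\left(17 - 339\right) - 536\right)\right) = \left(- \frac{1468328}{3} + \frac{10060}{3} + \frac{100}{3}\right) + \left(-322 - 536\right) \left(-473 - 858\right) = -486056 - 858 \left(-473 - 858\right) = -486056 - -1141998 = -486056 + 1141998 = 655942$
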